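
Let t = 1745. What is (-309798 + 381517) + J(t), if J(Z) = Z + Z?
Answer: 75209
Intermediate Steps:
J(Z) = 2*Z
(-309798 + 381517) + J(t) = (-309798 + 381517) + 2*1745 = 71719 + 3490 = 75209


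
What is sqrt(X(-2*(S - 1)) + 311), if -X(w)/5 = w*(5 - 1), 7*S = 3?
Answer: sqrt(14119)/7 ≈ 16.975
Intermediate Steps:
S = 3/7 (S = (1/7)*3 = 3/7 ≈ 0.42857)
X(w) = -20*w (X(w) = -5*w*(5 - 1) = -5*w*4 = -20*w)
sqrt(X(-2*(S - 1)) + 311) = sqrt(-(-40)*(3/7 - 1) + 311) = sqrt(-(-40)*(-4)/7 + 311) = sqrt(-20*8/7 + 311) = sqrt(-160/7 + 311) = sqrt(2017/7) = sqrt(14119)/7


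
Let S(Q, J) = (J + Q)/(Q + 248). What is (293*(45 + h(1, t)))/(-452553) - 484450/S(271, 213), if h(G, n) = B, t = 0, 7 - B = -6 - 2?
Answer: -18964200941645/36505942 ≈ -5.1948e+5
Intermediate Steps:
B = 15 (B = 7 - (-6 - 2) = 7 - 1*(-8) = 7 + 8 = 15)
h(G, n) = 15
S(Q, J) = (J + Q)/(248 + Q)
(293*(45 + h(1, t)))/(-452553) - 484450/S(271, 213) = (293*(45 + 15))/(-452553) - 484450*(248 + 271)/(213 + 271) = (293*60)*(-1/452553) - 484450/(484/519) = 17580*(-1/452553) - 484450/((1/519)*484) = -5860/150851 - 484450/484/519 = -5860/150851 - 484450*519/484 = -5860/150851 - 125714775/242 = -18964200941645/36505942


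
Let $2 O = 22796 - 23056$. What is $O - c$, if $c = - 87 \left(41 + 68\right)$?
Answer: $9353$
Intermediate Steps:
$O = -130$ ($O = \frac{22796 - 23056}{2} = \frac{1}{2} \left(-260\right) = -130$)
$c = -9483$ ($c = \left(-87\right) 109 = -9483$)
$O - c = -130 - -9483 = -130 + 9483 = 9353$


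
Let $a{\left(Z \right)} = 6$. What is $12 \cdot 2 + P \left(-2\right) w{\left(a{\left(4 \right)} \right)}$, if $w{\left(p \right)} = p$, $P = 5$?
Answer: $-36$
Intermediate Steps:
$12 \cdot 2 + P \left(-2\right) w{\left(a{\left(4 \right)} \right)} = 12 \cdot 2 + 5 \left(-2\right) 6 = 24 - 60 = -36$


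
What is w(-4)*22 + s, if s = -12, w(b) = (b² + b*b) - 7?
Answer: 538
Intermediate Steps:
w(b) = -7 + 2*b² (w(b) = (b² + b²) - 7 = 2*b² - 7 = -7 + 2*b²)
w(-4)*22 + s = (-7 + 2*(-4)²)*22 - 12 = (-7 + 2*16)*22 - 12 = (-7 + 32)*22 - 12 = 25*22 - 12 = 550 - 12 = 538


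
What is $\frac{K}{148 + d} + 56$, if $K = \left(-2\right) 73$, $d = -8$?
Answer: $\frac{3847}{70} \approx 54.957$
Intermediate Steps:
$K = -146$
$\frac{K}{148 + d} + 56 = - \frac{146}{148 - 8} + 56 = - \frac{146}{140} + 56 = \left(-146\right) \frac{1}{140} + 56 = - \frac{73}{70} + 56 = \frac{3847}{70}$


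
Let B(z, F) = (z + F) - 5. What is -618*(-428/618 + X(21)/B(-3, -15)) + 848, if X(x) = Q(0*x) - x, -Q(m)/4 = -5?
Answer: 28730/23 ≈ 1249.1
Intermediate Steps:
Q(m) = 20 (Q(m) = -4*(-5) = 20)
B(z, F) = -5 + F + z (B(z, F) = (F + z) - 5 = -5 + F + z)
X(x) = 20 - x
-618*(-428/618 + X(21)/B(-3, -15)) + 848 = -618*(-428/618 + (20 - 1*21)/(-5 - 15 - 3)) + 848 = -618*(-428*1/618 + (20 - 21)/(-23)) + 848 = -618*(-214/309 - 1*(-1/23)) + 848 = -618*(-214/309 + 1/23) + 848 = -618*(-4613/7107) + 848 = 9226/23 + 848 = 28730/23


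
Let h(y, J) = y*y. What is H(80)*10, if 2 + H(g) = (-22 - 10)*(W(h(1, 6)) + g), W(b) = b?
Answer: -25940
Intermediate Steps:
h(y, J) = y**2
H(g) = -34 - 32*g (H(g) = -2 + (-22 - 10)*(1**2 + g) = -2 - 32*(1 + g) = -2 + (-32 - 32*g) = -34 - 32*g)
H(80)*10 = (-34 - 32*80)*10 = (-34 - 2560)*10 = -2594*10 = -25940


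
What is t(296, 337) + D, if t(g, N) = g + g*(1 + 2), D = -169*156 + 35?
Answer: -25145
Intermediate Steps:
D = -26329 (D = -26364 + 35 = -26329)
t(g, N) = 4*g (t(g, N) = g + g*3 = g + 3*g = 4*g)
t(296, 337) + D = 4*296 - 26329 = 1184 - 26329 = -25145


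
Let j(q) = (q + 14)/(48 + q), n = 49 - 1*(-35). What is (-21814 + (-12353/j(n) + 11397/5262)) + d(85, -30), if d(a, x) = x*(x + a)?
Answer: -3446483485/85946 ≈ -40101.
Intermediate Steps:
d(a, x) = x*(a + x)
n = 84 (n = 49 + 35 = 84)
j(q) = (14 + q)/(48 + q)
(-21814 + (-12353/j(n) + 11397/5262)) + d(85, -30) = (-21814 + (-12353*(48 + 84)/(14 + 84) + 11397/5262)) - 30*(85 - 30) = (-21814 + (-12353/(98/132) + 11397*(1/5262))) - 30*55 = (-21814 + (-12353/((1/132)*98) + 3799/1754)) - 1650 = (-21814 + (-12353/49/66 + 3799/1754)) - 1650 = (-21814 + (-12353*66/49 + 3799/1754)) - 1650 = (-21814 + (-815298/49 + 3799/1754)) - 1650 = (-21814 - 1429846541/85946) - 1650 = -3304672585/85946 - 1650 = -3446483485/85946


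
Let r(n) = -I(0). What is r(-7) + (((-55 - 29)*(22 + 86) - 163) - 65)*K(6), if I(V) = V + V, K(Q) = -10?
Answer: 93000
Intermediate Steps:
I(V) = 2*V
r(n) = 0 (r(n) = -2*0 = -1*0 = 0)
r(-7) + (((-55 - 29)*(22 + 86) - 163) - 65)*K(6) = 0 + (((-55 - 29)*(22 + 86) - 163) - 65)*(-10) = 0 + ((-84*108 - 163) - 65)*(-10) = 0 + ((-9072 - 163) - 65)*(-10) = 0 + (-9235 - 65)*(-10) = 0 - 9300*(-10) = 0 + 93000 = 93000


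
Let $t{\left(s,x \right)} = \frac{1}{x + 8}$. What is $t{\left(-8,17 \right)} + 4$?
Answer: $\frac{101}{25} \approx 4.04$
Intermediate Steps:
$t{\left(s,x \right)} = \frac{1}{8 + x}$
$t{\left(-8,17 \right)} + 4 = \frac{1}{8 + 17} + 4 = \frac{1}{25} + 4 = \frac{101}{25}$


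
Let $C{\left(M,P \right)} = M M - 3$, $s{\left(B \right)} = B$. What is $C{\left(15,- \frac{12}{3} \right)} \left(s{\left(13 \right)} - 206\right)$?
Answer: $-42846$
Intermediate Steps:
$C{\left(M,P \right)} = -3 + M^{2}$ ($C{\left(M,P \right)} = M^{2} - 3 = -3 + M^{2}$)
$C{\left(15,- \frac{12}{3} \right)} \left(s{\left(13 \right)} - 206\right) = \left(-3 + 15^{2}\right) \left(13 - 206\right) = \left(-3 + 225\right) \left(-193\right) = 222 \left(-193\right) = -42846$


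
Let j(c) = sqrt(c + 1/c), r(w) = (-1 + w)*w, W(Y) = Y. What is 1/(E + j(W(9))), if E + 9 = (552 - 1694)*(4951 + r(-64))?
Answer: -93642939/974333336061887 - 3*sqrt(82)/974333336061887 ≈ -9.6110e-8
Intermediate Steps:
r(w) = w*(-1 + w)
E = -10404771 (E = -9 + (552 - 1694)*(4951 - 64*(-1 - 64)) = -9 - 1142*(4951 - 64*(-65)) = -9 - 1142*(4951 + 4160) = -9 - 1142*9111 = -9 - 10404762 = -10404771)
1/(E + j(W(9))) = 1/(-10404771 + sqrt(9 + 1/9)) = 1/(-10404771 + sqrt(82/9)) = 1/(-10404771 + sqrt(82)/3)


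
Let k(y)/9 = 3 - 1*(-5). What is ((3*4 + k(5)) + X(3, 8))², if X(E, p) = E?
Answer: 7569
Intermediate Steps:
k(y) = 72 (k(y) = 9*(3 - 1*(-5)) = 9*(3 + 5) = 9*8 = 72)
((3*4 + k(5)) + X(3, 8))² = ((3*4 + 72) + 3)² = ((12 + 72) + 3)² = (84 + 3)² = 87² = 7569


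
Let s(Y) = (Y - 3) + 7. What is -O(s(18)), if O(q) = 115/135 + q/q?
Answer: -50/27 ≈ -1.8519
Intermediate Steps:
s(Y) = 4 + Y (s(Y) = (-3 + Y) + 7 = 4 + Y)
O(q) = 50/27 (O(q) = 115*(1/135) + 1 = 23/27 + 1 = 50/27)
-O(s(18)) = -1*50/27 = -50/27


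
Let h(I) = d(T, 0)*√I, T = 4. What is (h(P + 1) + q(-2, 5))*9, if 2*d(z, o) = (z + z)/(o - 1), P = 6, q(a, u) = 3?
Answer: 27 - 36*√7 ≈ -68.247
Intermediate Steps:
d(z, o) = z/(-1 + o) (d(z, o) = ((z + z)/(o - 1))/2 = ((2*z)/(-1 + o))/2 = (2*z/(-1 + o))/2 = z/(-1 + o))
h(I) = -4*√I (h(I) = (4/(-1 + 0))*√I = (4/(-1))*√I = (4*(-1))*√I = -4*√I)
(h(P + 1) + q(-2, 5))*9 = (-4*√(6 + 1) + 3)*9 = (-4*√7 + 3)*9 = (3 - 4*√7)*9 = 27 - 36*√7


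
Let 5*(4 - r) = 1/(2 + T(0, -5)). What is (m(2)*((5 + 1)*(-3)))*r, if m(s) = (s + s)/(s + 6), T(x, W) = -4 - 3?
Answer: -909/25 ≈ -36.360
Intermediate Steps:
T(x, W) = -7
m(s) = 2*s/(6 + s) (m(s) = (2*s)/(6 + s) = 2*s/(6 + s))
r = 101/25 (r = 4 - 1/(5*(2 - 7)) = 4 - 1/5/(-5) = 4 - 1/5*(-1/5) = 4 + 1/25 = 101/25 ≈ 4.0400)
(m(2)*((5 + 1)*(-3)))*r = ((2*2/(6 + 2))*((5 + 1)*(-3)))*(101/25) = ((2*2/8)*(6*(-3)))*(101/25) = ((2*2*(1/8))*(-18))*(101/25) = ((1/2)*(-18))*(101/25) = -9*101/25 = -909/25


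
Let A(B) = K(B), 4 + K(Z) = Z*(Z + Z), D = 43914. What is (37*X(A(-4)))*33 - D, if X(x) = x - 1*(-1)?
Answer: -8505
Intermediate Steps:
K(Z) = -4 + 2*Z² (K(Z) = -4 + Z*(Z + Z) = -4 + Z*(2*Z) = -4 + 2*Z²)
A(B) = -4 + 2*B²
X(x) = 1 + x (X(x) = x + 1 = 1 + x)
(37*X(A(-4)))*33 - D = (37*(1 + (-4 + 2*(-4)²)))*33 - 1*43914 = (37*(1 + (-4 + 2*16)))*33 - 43914 = (37*(1 + (-4 + 32)))*33 - 43914 = (37*(1 + 28))*33 - 43914 = (37*29)*33 - 43914 = 1073*33 - 43914 = 35409 - 43914 = -8505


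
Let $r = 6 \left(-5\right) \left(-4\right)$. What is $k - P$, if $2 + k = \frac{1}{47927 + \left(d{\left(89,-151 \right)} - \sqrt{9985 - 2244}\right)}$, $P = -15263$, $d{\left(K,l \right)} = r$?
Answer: $\frac{35230117256195}{2308506468} + \frac{\sqrt{7741}}{2308506468} \approx 15261.0$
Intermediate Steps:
$r = 120$ ($r = \left(-30\right) \left(-4\right) = 120$)
$d{\left(K,l \right)} = 120$
$k = -2 + \frac{1}{48047 - \sqrt{7741}}$ ($k = -2 + \frac{1}{47927 + \left(120 - \sqrt{9985 - 2244}\right)} = -2 + \frac{1}{47927 + \left(120 - \sqrt{7741}\right)} = -2 + \frac{1}{48047 - \sqrt{7741}} \approx -2.0$)
$k - P = \left(- \frac{4616964889}{2308506468} + \frac{\sqrt{7741}}{2308506468}\right) - -15263 = \left(- \frac{4616964889}{2308506468} + \frac{\sqrt{7741}}{2308506468}\right) + 15263 = \frac{35230117256195}{2308506468} + \frac{\sqrt{7741}}{2308506468}$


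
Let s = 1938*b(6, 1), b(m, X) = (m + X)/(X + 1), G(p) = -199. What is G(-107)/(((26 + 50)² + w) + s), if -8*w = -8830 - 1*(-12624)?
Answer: -796/48339 ≈ -0.016467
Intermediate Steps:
w = -1897/4 (w = -(-8830 - 1*(-12624))/8 = -(-8830 + 12624)/8 = -⅛*3794 = -1897/4 ≈ -474.25)
b(m, X) = (X + m)/(1 + X)
s = 6783 (s = 1938*((1 + 6)/(1 + 1)) = 1938*(7/2) = 6783)
G(-107)/(((26 + 50)² + w) + s) = -199/(((26 + 50)² - 1897/4) + 6783) = -199/((76² - 1897/4) + 6783) = -199/((5776 - 1897/4) + 6783) = -199/(21207/4 + 6783) = -199/48339/4 = -199*4/48339 = -796/48339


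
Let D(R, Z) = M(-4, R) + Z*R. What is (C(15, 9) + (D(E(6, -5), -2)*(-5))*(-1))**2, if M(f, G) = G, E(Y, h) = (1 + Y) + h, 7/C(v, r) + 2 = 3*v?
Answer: 178929/1849 ≈ 96.771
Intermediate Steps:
C(v, r) = 7/(-2 + 3*v)
E(Y, h) = 1 + Y + h
D(R, Z) = R + R*Z (D(R, Z) = R + Z*R = R + R*Z)
(C(15, 9) + (D(E(6, -5), -2)*(-5))*(-1))**2 = (7/(-2 + 3*15) + (((1 + 6 - 5)*(1 - 2))*(-5))*(-1))**2 = (7/(-2 + 45) + ((2*(-1))*(-5))*(-1))**2 = (7/43 - 2*(-5)*(-1))**2 = (7*(1/43) + 10*(-1))**2 = (7/43 - 10)**2 = (-423/43)**2 = 178929/1849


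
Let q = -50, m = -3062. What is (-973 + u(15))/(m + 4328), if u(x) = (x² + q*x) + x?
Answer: -1483/1266 ≈ -1.1714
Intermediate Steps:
u(x) = x² - 49*x (u(x) = (x² - 50*x) + x = x² - 49*x)
(-973 + u(15))/(m + 4328) = (-973 + 15*(-49 + 15))/(-3062 + 4328) = (-973 + 15*(-34))/1266 = (-973 - 510)*(1/1266) = -1483*1/1266 = -1483/1266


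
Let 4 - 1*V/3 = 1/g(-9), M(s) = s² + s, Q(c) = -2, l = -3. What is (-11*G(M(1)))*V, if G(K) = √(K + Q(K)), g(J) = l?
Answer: 0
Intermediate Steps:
g(J) = -3
M(s) = s + s²
G(K) = √(-2 + K) (G(K) = √(K - 2) = √(-2 + K))
V = 13 (V = 12 - 3/(-3) = 12 - 3*(-⅓) = 12 + 1 = 13)
(-11*G(M(1)))*V = -11*√(-2 + 1*(1 + 1))*13 = -11*√(-2 + 1*2)*13 = -11*√(-2 + 2)*13 = -11*√0*13 = -11*0*13 = 0*13 = 0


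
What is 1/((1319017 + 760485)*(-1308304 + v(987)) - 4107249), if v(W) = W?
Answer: -1/2718572423383 ≈ -3.6784e-13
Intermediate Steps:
1/((1319017 + 760485)*(-1308304 + v(987)) - 4107249) = 1/((1319017 + 760485)*(-1308304 + 987) - 4107249) = 1/(2079502*(-1307317) - 4107249) = 1/(-2718568316134 - 4107249) = 1/(-2718572423383) = -1/2718572423383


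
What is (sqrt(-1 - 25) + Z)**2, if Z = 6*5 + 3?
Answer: (33 + I*sqrt(26))**2 ≈ 1063.0 + 336.54*I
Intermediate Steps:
Z = 33 (Z = 30 + 3 = 33)
(sqrt(-1 - 25) + Z)**2 = (sqrt(-1 - 25) + 33)**2 = (sqrt(-26) + 33)**2 = (I*sqrt(26) + 33)**2 = (33 + I*sqrt(26))**2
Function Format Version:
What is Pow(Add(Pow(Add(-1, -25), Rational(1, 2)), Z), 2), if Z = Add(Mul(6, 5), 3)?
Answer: Pow(Add(33, Mul(I, Pow(26, Rational(1, 2)))), 2) ≈ Add(1063.0, Mul(336.54, I))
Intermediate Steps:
Z = 33 (Z = Add(30, 3) = 33)
Pow(Add(Pow(Add(-1, -25), Rational(1, 2)), Z), 2) = Pow(Add(Pow(Add(-1, -25), Rational(1, 2)), 33), 2) = Pow(Add(Pow(-26, Rational(1, 2)), 33), 2) = Pow(Add(Mul(I, Pow(26, Rational(1, 2))), 33), 2) = Pow(Add(33, Mul(I, Pow(26, Rational(1, 2)))), 2)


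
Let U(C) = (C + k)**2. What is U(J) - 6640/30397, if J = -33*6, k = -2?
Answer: 1215873360/30397 ≈ 40000.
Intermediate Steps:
J = -198
U(C) = (-2 + C)**2 (U(C) = (C - 2)**2 = (-2 + C)**2)
U(J) - 6640/30397 = (-2 - 198)**2 - 6640/30397 = (-200)**2 - 6640/30397 = 40000 - 1*6640/30397 = 40000 - 6640/30397 = 1215873360/30397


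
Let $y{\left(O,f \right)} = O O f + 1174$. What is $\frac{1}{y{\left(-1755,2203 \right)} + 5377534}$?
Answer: $\frac{1}{6790673783} \approx 1.4726 \cdot 10^{-10}$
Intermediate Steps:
$y{\left(O,f \right)} = 1174 + f O^{2}$ ($y{\left(O,f \right)} = O^{2} f + 1174 = f O^{2} + 1174 = 1174 + f O^{2}$)
$\frac{1}{y{\left(-1755,2203 \right)} + 5377534} = \frac{1}{\left(1174 + 2203 \left(-1755\right)^{2}\right) + 5377534} = \frac{1}{\left(1174 + 2203 \cdot 3080025\right) + 5377534} = \frac{1}{\left(1174 + 6785295075\right) + 5377534} = \frac{1}{6785296249 + 5377534} = \frac{1}{6790673783}$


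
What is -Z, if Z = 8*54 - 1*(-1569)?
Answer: -2001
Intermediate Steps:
Z = 2001 (Z = 432 + 1569 = 2001)
-Z = -1*2001 = -2001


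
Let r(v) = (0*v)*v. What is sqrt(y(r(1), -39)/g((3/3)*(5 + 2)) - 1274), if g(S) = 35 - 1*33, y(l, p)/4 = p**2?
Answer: 2*sqrt(442) ≈ 42.048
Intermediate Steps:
r(v) = 0 (r(v) = 0*v = 0)
y(l, p) = 4*p**2
g(S) = 2 (g(S) = 35 - 33 = 2)
sqrt(y(r(1), -39)/g((3/3)*(5 + 2)) - 1274) = sqrt((4*(-39)**2)/2 - 1274) = sqrt((4*1521)*(1/2) - 1274) = sqrt(6084*(1/2) - 1274) = sqrt(3042 - 1274) = sqrt(1768) = 2*sqrt(442)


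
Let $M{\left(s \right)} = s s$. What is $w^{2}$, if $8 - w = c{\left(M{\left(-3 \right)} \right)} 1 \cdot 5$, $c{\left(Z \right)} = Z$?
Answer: $1369$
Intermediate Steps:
$M{\left(s \right)} = s^{2}$
$w = -37$ ($w = 8 - \left(-3\right)^{2} \cdot 1 \cdot 5 = 8 - 9 \cdot 1 \cdot 5 = 8 - 9 \cdot 5 = 8 - 45 = -37$)
$w^{2} = \left(-37\right)^{2} = 1369$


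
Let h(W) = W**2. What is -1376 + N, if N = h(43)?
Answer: 473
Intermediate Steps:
N = 1849 (N = 43**2 = 1849)
-1376 + N = -1376 + 1849 = 473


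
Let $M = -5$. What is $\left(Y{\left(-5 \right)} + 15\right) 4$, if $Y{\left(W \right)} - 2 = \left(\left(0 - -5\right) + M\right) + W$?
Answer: $48$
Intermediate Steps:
$Y{\left(W \right)} = 2 + W$ ($Y{\left(W \right)} = 2 + \left(\left(\left(0 - -5\right) - 5\right) + W\right) = 2 + \left(\left(\left(0 + 5\right) - 5\right) + W\right) = 2 + \left(\left(5 - 5\right) + W\right) = 2 + \left(0 + W\right) = 2 + W$)
$\left(Y{\left(-5 \right)} + 15\right) 4 = \left(\left(2 - 5\right) + 15\right) 4 = \left(-3 + 15\right) 4 = 12 \cdot 4 = 48$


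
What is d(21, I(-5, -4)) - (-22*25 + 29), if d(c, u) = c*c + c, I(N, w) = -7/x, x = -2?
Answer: 983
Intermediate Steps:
I(N, w) = 7/2 (I(N, w) = -7/(-2) = -7*(-½) = 7/2)
d(c, u) = c + c² (d(c, u) = c² + c = c + c²)
d(21, I(-5, -4)) - (-22*25 + 29) = 21*(1 + 21) - (-22*25 + 29) = 21*22 - (-550 + 29) = 462 - 1*(-521) = 462 + 521 = 983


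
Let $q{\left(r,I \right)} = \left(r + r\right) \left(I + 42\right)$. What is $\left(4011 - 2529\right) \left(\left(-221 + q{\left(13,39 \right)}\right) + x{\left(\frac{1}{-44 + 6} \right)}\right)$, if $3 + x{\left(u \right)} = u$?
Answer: $2789085$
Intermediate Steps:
$x{\left(u \right)} = -3 + u$
$q{\left(r,I \right)} = 2 r \left(42 + I\right)$
$\left(4011 - 2529\right) \left(\left(-221 + q{\left(13,39 \right)}\right) + x{\left(\frac{1}{-44 + 6} \right)}\right) = \left(4011 - 2529\right) \left(\left(-221 + 2 \cdot 13 \left(42 + 39\right)\right) - \left(3 - \frac{1}{-44 + 6}\right)\right) = 1482 \left(\left(-221 + 2 \cdot 13 \cdot 81\right) - \left(3 - \frac{1}{-38}\right)\right) = 1482 \left(\left(-221 + 2106\right) - \frac{115}{38}\right) = 1482 \left(1885 - \frac{115}{38}\right) = 1482 \cdot \frac{71515}{38} = 2789085$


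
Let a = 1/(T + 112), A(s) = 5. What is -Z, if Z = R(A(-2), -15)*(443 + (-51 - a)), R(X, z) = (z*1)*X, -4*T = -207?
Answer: 3851340/131 ≈ 29400.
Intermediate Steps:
T = 207/4 (T = -¼*(-207) = 207/4 ≈ 51.750)
R(X, z) = X*z (R(X, z) = z*X = X*z)
a = 4/655 (a = 1/(207/4 + 112) = 1/(655/4) = 4/655 ≈ 0.0061069)
Z = -3851340/131 (Z = (5*(-15))*(443 + (-51 - 1*4/655)) = -75*(443 + (-51 - 4/655)) = -75*(443 - 33409/655) = -75*256756/655 = -3851340/131 ≈ -29400.)
-Z = -1*(-3851340/131) = 3851340/131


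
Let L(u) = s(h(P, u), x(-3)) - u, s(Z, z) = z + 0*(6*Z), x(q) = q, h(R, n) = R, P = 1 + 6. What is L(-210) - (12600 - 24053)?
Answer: 11660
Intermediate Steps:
P = 7
s(Z, z) = z (s(Z, z) = z + 0 = z)
L(u) = -3 - u
L(-210) - (12600 - 24053) = (-3 - 1*(-210)) - (12600 - 24053) = (-3 + 210) - 1*(-11453) = 207 + 11453 = 11660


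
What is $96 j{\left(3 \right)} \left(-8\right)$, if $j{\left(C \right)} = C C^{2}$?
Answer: $-20736$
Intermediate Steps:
$j{\left(C \right)} = C^{3}$
$96 j{\left(3 \right)} \left(-8\right) = 96 \cdot 3^{3} \left(-8\right) = 96 \cdot 27 \left(-8\right) = 2592 \left(-8\right) = -20736$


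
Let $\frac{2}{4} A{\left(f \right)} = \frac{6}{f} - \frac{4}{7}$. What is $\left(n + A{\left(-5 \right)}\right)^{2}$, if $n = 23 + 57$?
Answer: $\frac{7160976}{1225} \approx 5845.7$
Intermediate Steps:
$A{\left(f \right)} = - \frac{8}{7} + \frac{12}{f}$ ($A{\left(f \right)} = 2 \left(\frac{6}{f} - \frac{4}{7}\right) = 2 \left(- \frac{4}{7} + \frac{6}{f}\right) = - \frac{8}{7} + \frac{12}{f}$)
$n = 80$
$\left(n + A{\left(-5 \right)}\right)^{2} = \left(80 + \left(- \frac{8}{7} + \frac{12}{-5}\right)\right)^{2} = \left(80 + \left(- \frac{8}{7} + 12 \left(- \frac{1}{5}\right)\right)\right)^{2} = \left(80 - \frac{124}{35}\right)^{2} = \left(\frac{2676}{35}\right)^{2} = \frac{7160976}{1225}$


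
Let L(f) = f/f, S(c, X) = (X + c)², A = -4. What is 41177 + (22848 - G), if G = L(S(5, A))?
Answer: 64024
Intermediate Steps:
L(f) = 1
G = 1
41177 + (22848 - G) = 41177 + (22848 - 1*1) = 41177 + (22848 - 1) = 41177 + 22847 = 64024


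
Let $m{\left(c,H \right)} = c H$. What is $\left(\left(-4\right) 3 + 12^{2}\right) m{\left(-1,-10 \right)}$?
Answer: $1320$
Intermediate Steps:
$m{\left(c,H \right)} = H c$
$\left(\left(-4\right) 3 + 12^{2}\right) m{\left(-1,-10 \right)} = \left(\left(-4\right) 3 + 12^{2}\right) \left(\left(-10\right) \left(-1\right)\right) = \left(-12 + 144\right) 10 = 132 \cdot 10 = 1320$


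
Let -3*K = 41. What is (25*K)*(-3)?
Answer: 1025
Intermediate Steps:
K = -41/3 (K = -⅓*41 = -41/3 ≈ -13.667)
(25*K)*(-3) = (25*(-41/3))*(-3) = -1025/3*(-3) = 1025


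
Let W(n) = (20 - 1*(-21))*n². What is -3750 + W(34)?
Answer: 43646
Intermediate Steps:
W(n) = 41*n² (W(n) = (20 + 21)*n² = 41*n²)
-3750 + W(34) = -3750 + 41*34² = -3750 + 41*1156 = -3750 + 47396 = 43646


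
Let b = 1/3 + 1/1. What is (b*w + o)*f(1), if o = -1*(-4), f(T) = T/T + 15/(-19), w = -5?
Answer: -32/57 ≈ -0.56140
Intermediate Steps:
f(T) = 4/19 (f(T) = 1 + 15*(-1/19) = 1 - 15/19 = 4/19)
b = 4/3 (b = 1*(⅓) + 1*1 = ⅓ + 1 = 4/3 ≈ 1.3333)
o = 4
(b*w + o)*f(1) = ((4/3)*(-5) + 4)*(4/19) = (-20/3 + 4)*(4/19) = -8/3*4/19 = -32/57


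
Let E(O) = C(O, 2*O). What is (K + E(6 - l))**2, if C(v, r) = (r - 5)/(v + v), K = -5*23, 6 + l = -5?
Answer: 15062161/1156 ≈ 13030.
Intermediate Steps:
l = -11 (l = -6 - 5 = -11)
K = -115
C(v, r) = (-5 + r)/(2*v) (C(v, r) = (-5 + r)/((2*v)) = (-5 + r)*(1/(2*v)) = (-5 + r)/(2*v))
E(O) = (-5 + 2*O)/(2*O)
(K + E(6 - l))**2 = (-115 + (-5/2 + (6 - 1*(-11)))/(6 - 1*(-11)))**2 = (-115 + (-5/2 + (6 + 11))/(6 + 11))**2 = (-115 + (-5/2 + 17)/17)**2 = (-115 + (1/17)*(29/2))**2 = (-115 + 29/34)**2 = (-3881/34)**2 = 15062161/1156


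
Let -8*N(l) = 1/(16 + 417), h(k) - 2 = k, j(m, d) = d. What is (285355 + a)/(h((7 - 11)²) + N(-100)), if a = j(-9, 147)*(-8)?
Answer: 984396056/62351 ≈ 15788.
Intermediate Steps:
h(k) = 2 + k
N(l) = -1/3464 (N(l) = -1/(8*(16 + 417)) = -⅛/433 = -⅛*1/433 = -1/3464)
a = -1176 (a = 147*(-8) = -1176)
(285355 + a)/(h((7 - 11)²) + N(-100)) = (285355 - 1176)/((2 + (7 - 11)²) - 1/3464) = 284179/((2 + (-4)²) - 1/3464) = 284179/((2 + 16) - 1/3464) = 284179/(18 - 1/3464) = 284179/(62351/3464) = 284179*(3464/62351) = 984396056/62351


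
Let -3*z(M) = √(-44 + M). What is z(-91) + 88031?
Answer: 88031 - I*√15 ≈ 88031.0 - 3.873*I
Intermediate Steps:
z(M) = -√(-44 + M)/3
z(-91) + 88031 = -√(-44 - 91)/3 + 88031 = -I*√15 + 88031 = 88031 - I*√15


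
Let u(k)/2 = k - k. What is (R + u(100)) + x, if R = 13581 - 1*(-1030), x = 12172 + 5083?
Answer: 31866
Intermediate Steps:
u(k) = 0 (u(k) = 2*(k - k) = 2*0 = 0)
x = 17255
R = 14611 (R = 13581 + 1030 = 14611)
(R + u(100)) + x = (14611 + 0) + 17255 = 14611 + 17255 = 31866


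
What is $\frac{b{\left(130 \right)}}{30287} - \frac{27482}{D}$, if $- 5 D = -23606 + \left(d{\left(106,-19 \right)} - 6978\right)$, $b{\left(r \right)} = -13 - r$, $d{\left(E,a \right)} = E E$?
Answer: $- \frac{297464531}{41856634} \approx -7.1068$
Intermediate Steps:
$d{\left(E,a \right)} = E^{2}$
$D = \frac{19348}{5}$ ($D = - \frac{-23606 - \left(6978 - 106^{2}\right)}{5} = - \frac{-23606 + \left(11236 - 6978\right)}{5} = - \frac{-23606 + 4258}{5} = \left(- \frac{1}{5}\right) \left(-19348\right) = \frac{19348}{5} \approx 3869.6$)
$\frac{b{\left(130 \right)}}{30287} - \frac{27482}{D} = \frac{-13 - 130}{30287} - \frac{27482}{\frac{19348}{5}} = \left(-13 - 130\right) \frac{1}{30287} - \frac{9815}{1382} = \left(-143\right) \frac{1}{30287} - \frac{9815}{1382} = - \frac{143}{30287} - \frac{9815}{1382} = - \frac{297464531}{41856634}$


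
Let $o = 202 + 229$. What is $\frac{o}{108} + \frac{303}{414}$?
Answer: $\frac{11731}{2484} \approx 4.7226$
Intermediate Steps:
$o = 431$
$\frac{o}{108} + \frac{303}{414} = \frac{431}{108} + \frac{303}{414} = 431 \cdot \frac{1}{108} + 303 \cdot \frac{1}{414} = \frac{431}{108} + \frac{101}{138} = \frac{11731}{2484}$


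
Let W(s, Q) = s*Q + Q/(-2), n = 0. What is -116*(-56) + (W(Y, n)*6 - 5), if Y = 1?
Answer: 6491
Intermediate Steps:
W(s, Q) = -Q/2 + Q*s (W(s, Q) = Q*s + Q*(-½) = Q*s - Q/2 = -Q/2 + Q*s)
-116*(-56) + (W(Y, n)*6 - 5) = -116*(-56) + ((0*(-½ + 1))*6 - 5) = 6496 + ((0*(½))*6 - 5) = 6496 + (0*6 - 5) = 6496 + (0 - 5) = 6496 - 5 = 6491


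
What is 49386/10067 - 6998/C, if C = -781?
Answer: 109019332/7862327 ≈ 13.866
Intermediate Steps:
49386/10067 - 6998/C = 49386/10067 - 6998/(-781) = 49386*(1/10067) - 6998*(-1/781) = 49386/10067 + 6998/781 = 109019332/7862327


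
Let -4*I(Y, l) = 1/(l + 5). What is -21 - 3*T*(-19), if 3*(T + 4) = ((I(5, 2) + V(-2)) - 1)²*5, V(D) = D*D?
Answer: 459239/784 ≈ 585.76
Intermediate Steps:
I(Y, l) = -1/(4*(5 + l)) (I(Y, l) = -1/(4*(l + 5)) = -1/(4*(5 + l)))
V(D) = D²
T = 25037/2352 (T = -4 + (((-1/(20 + 4*2) + (-2)²) - 1)²*5)/3 = -4 + (((-1/(20 + 8) + 4) - 1)²*5)/3 = -4 + (((-1/28 + 4) - 1)²*5)/3 = -4 + ((111/28 - 1)²*5)/3 = -4 + ((83/28)²*5)/3 = -4 + ((6889/784)*5)/3 = -4 + (⅓)*(34445/784) = -4 + 34445/2352 = 25037/2352 ≈ 10.645)
-21 - 3*T*(-19) = -21 - 25037*(-19)/784 = -21 - 3*(-475703/2352) = -21 + 475703/784 = 459239/784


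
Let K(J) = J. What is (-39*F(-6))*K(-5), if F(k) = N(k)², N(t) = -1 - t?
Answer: 4875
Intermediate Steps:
F(k) = (-1 - k)²
(-39*F(-6))*K(-5) = -39*(1 - 6)²*(-5) = -39*(-5)²*(-5) = -39*25*(-5) = -975*(-5) = 4875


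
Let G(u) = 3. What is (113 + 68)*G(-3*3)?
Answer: 543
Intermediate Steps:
(113 + 68)*G(-3*3) = (113 + 68)*3 = 181*3 = 543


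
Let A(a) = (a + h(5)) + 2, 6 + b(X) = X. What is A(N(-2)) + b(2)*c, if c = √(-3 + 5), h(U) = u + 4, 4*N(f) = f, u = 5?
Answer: 21/2 - 4*√2 ≈ 4.8431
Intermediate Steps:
N(f) = f/4
b(X) = -6 + X
h(U) = 9 (h(U) = 5 + 4 = 9)
c = √2 ≈ 1.4142
A(a) = 11 + a (A(a) = (a + 9) + 2 = (9 + a) + 2 = 11 + a)
A(N(-2)) + b(2)*c = (11 + (¼)*(-2)) + (-6 + 2)*√2 = (11 - ½) - 4*√2 = 21/2 - 4*√2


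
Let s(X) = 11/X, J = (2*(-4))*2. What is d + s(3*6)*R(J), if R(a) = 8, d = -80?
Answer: -676/9 ≈ -75.111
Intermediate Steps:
J = -16 (J = -8*2 = -16)
d + s(3*6)*R(J) = -80 + (11/((3*6)))*8 = -80 + (11/18)*8 = -80 + 44/9 = -676/9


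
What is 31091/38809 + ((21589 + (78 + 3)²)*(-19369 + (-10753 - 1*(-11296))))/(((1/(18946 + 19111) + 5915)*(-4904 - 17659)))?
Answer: 235157177856017012/49278627738743463 ≈ 4.7720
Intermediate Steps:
31091/38809 + ((21589 + (78 + 3)²)*(-19369 + (-10753 - 1*(-11296))))/(((1/(18946 + 19111) + 5915)*(-4904 - 17659))) = 31091*(1/38809) + ((21589 + 81²)*(-19369 + (-10753 + 11296)))/(((1/38057 + 5915)*(-22563))) = 31091/38809 + ((21589 + 6561)*(-19369 + 543))/(((1/38057 + 5915)*(-22563))) = 31091/38809 + (28150*(-18826))/(((225107156/38057)*(-22563))) = 31091/38809 - 529951900/(-5079092760828/38057) = 31091/38809 - 529951900*(-38057/5079092760828) = 31091/38809 + 5042094864575/1269773190207 = 235157177856017012/49278627738743463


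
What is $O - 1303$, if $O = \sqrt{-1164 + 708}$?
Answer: $-1303 + 2 i \sqrt{114} \approx -1303.0 + 21.354 i$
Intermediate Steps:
$O = 2 i \sqrt{114}$ ($O = \sqrt{-456} = 2 i \sqrt{114} \approx 21.354 i$)
$O - 1303 = 2 i \sqrt{114} - 1303 = -1303 + 2 i \sqrt{114}$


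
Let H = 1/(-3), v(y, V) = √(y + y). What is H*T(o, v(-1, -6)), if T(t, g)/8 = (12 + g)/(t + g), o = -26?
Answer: 1240/1017 + 152*I*√2/1017 ≈ 1.2193 + 0.21137*I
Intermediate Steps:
v(y, V) = √2*√y (v(y, V) = √(2*y) = √2*√y)
T(t, g) = 8*(12 + g)/(g + t) (T(t, g) = 8*((12 + g)/(t + g)) = 8*((12 + g)/(g + t)) = 8*(12 + g)/(g + t))
H = -⅓ ≈ -0.33333
H*T(o, v(-1, -6)) = -8*(12 + √2*√(-1))/(3*(√2*√(-1) - 26)) = -8*(12 + √2*I)/(3*(√2*I - 26)) = -8*(12 + I*√2)/(3*(I*√2 - 26)) = -8*(12 + I*√2)/(3*(-26 + I*√2))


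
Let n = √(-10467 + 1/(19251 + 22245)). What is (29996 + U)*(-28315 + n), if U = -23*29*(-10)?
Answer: -1038197790 + 873*I*√4505828957994/494 ≈ -1.0382e+9 + 3.7512e+6*I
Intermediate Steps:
U = 6670 (U = -667*(-10) = 6670)
n = I*√4505828957994/20748 (n = √(-10467 + 1/41496) = √(-434338631/41496) = I*√4505828957994/20748 ≈ 102.31*I)
(29996 + U)*(-28315 + n) = (29996 + 6670)*(-28315 + I*√4505828957994/20748) = 36666*(-28315 + I*√4505828957994/20748) = -1038197790 + 873*I*√4505828957994/494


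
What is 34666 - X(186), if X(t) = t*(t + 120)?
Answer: -22250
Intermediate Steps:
X(t) = t*(120 + t)
34666 - X(186) = 34666 - 186*(120 + 186) = 34666 - 186*306 = 34666 - 1*56916 = 34666 - 56916 = -22250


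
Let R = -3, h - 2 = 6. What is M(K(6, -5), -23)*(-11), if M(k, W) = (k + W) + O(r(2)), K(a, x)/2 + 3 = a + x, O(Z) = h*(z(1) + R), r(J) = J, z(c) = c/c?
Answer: 473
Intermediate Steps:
h = 8 (h = 2 + 6 = 8)
z(c) = 1
O(Z) = -16 (O(Z) = 8*(1 - 3) = 8*(-2) = -16)
K(a, x) = -6 + 2*a + 2*x (K(a, x) = -6 + 2*(a + x) = -6 + (2*a + 2*x) = -6 + 2*a + 2*x)
M(k, W) = -16 + W + k (M(k, W) = (k + W) - 16 = (W + k) - 16 = -16 + W + k)
M(K(6, -5), -23)*(-11) = (-16 - 23 + (-6 + 2*6 + 2*(-5)))*(-11) = (-16 - 23 + (-6 + 12 - 10))*(-11) = (-16 - 23 - 4)*(-11) = -43*(-11) = 473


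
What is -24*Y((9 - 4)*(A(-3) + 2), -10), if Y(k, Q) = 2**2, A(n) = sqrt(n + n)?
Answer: -96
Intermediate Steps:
A(n) = sqrt(2)*sqrt(n) (A(n) = sqrt(2*n) = sqrt(2)*sqrt(n))
Y(k, Q) = 4
-24*Y((9 - 4)*(A(-3) + 2), -10) = -24*4 = -96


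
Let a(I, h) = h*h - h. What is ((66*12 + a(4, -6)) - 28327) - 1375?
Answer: -28868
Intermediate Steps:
a(I, h) = h² - h
((66*12 + a(4, -6)) - 28327) - 1375 = ((66*12 - 6*(-1 - 6)) - 28327) - 1375 = ((792 - 6*(-7)) - 28327) - 1375 = ((792 + 42) - 28327) - 1375 = (834 - 28327) - 1375 = -27493 - 1375 = -28868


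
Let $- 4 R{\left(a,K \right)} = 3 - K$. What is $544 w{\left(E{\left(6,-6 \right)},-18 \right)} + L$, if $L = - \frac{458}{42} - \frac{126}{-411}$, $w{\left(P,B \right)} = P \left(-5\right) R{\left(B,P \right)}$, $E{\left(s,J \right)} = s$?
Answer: $- \frac{35244971}{2877} \approx -12251.0$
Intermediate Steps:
$R{\left(a,K \right)} = - \frac{3}{4} + \frac{K}{4}$ ($R{\left(a,K \right)} = - \frac{3 - K}{4} = - \frac{3}{4} + \frac{K}{4}$)
$w{\left(P,B \right)} = - 5 P \left(- \frac{3}{4} + \frac{P}{4}\right)$ ($w{\left(P,B \right)} = P \left(-5\right) \left(- \frac{3}{4} + \frac{P}{4}\right) = - 5 P \left(- \frac{3}{4} + \frac{P}{4}\right)$)
$L = - \frac{30491}{2877}$ ($L = \left(-458\right) \frac{1}{42} - - \frac{42}{137} = - \frac{229}{21} + \frac{42}{137} = - \frac{30491}{2877} \approx -10.598$)
$544 w{\left(E{\left(6,-6 \right)},-18 \right)} + L = 544 \cdot \frac{5}{4} \cdot 6 \left(3 - 6\right) - \frac{30491}{2877} = 544 \cdot \frac{5}{4} \cdot 6 \left(-3\right) - \frac{30491}{2877} = 544 \left(- \frac{45}{2}\right) - \frac{30491}{2877} = -12240 - \frac{30491}{2877} = - \frac{35244971}{2877}$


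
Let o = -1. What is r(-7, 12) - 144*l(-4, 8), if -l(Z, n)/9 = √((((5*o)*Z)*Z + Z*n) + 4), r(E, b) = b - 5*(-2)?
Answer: 22 + 7776*I*√3 ≈ 22.0 + 13468.0*I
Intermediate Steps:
r(E, b) = 10 + b (r(E, b) = b + 10 = 10 + b)
l(Z, n) = -9*√(4 - 5*Z² + Z*n) (l(Z, n) = -9*√((((5*(-1))*Z)*Z + Z*n) + 4) = -9*√(((-5*Z)*Z + Z*n) + 4) = -9*√((-5*Z² + Z*n) + 4) = -9*√(4 - 5*Z² + Z*n))
r(-7, 12) - 144*l(-4, 8) = (10 + 12) - (-1296)*√(4 - 5*(-4)² - 4*8) = 22 - (-1296)*√(4 - 5*16 - 32) = 22 - (-1296)*√(4 - 80 - 32) = 22 - (-1296)*√(-108) = 22 - (-1296)*6*I*√3 = 22 - (-7776)*I*√3 = 22 + 7776*I*√3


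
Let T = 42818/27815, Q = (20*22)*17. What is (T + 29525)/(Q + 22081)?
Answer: 821280693/822239215 ≈ 0.99883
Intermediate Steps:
Q = 7480 (Q = 440*17 = 7480)
T = 42818/27815 (T = 42818*(1/27815) = 42818/27815 ≈ 1.5394)
(T + 29525)/(Q + 22081) = (42818/27815 + 29525)/(7480 + 22081) = (821280693/27815)/29561 = (821280693/27815)*(1/29561) = 821280693/822239215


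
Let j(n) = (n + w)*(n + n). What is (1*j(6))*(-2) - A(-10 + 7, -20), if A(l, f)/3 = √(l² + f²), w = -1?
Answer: -120 - 3*√409 ≈ -180.67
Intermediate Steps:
j(n) = 2*n*(-1 + n) (j(n) = (n - 1)*(n + n) = (-1 + n)*(2*n) = 2*n*(-1 + n))
A(l, f) = 3*√(f² + l²) (A(l, f) = 3*√(l² + f²) = 3*√(f² + l²))
(1*j(6))*(-2) - A(-10 + 7, -20) = (1*(2*6*(-1 + 6)))*(-2) - 3*√((-20)² + (-10 + 7)²) = (1*(2*6*5))*(-2) - 3*√(400 + (-3)²) = (1*60)*(-2) - 3*√(400 + 9) = 60*(-2) - 3*√409 = -120 - 3*√409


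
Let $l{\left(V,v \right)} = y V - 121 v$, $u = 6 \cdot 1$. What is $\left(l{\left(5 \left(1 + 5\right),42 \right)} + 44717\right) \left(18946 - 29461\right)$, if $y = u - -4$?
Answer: $-419916525$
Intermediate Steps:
$u = 6$
$y = 10$ ($y = 6 - -4 = 6 + 4 = 10$)
$l{\left(V,v \right)} = - 121 v + 10 V$ ($l{\left(V,v \right)} = 10 V - 121 v = - 121 v + 10 V$)
$\left(l{\left(5 \left(1 + 5\right),42 \right)} + 44717\right) \left(18946 - 29461\right) = \left(\left(\left(-121\right) 42 + 10 \cdot 5 \left(1 + 5\right)\right) + 44717\right) \left(18946 - 29461\right) = \left(\left(-5082 + 10 \cdot 5 \cdot 6\right) + 44717\right) \left(-10515\right) = \left(\left(-5082 + 10 \cdot 30\right) + 44717\right) \left(-10515\right) = \left(\left(-5082 + 300\right) + 44717\right) \left(-10515\right) = \left(-4782 + 44717\right) \left(-10515\right) = 39935 \left(-10515\right) = -419916525$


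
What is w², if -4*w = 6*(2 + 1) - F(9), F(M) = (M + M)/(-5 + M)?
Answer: 729/64 ≈ 11.391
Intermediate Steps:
F(M) = 2*M/(-5 + M) (F(M) = (2*M)/(-5 + M) = 2*M/(-5 + M))
w = -27/8 (w = -(6*(2 + 1) - 2*9/(-5 + 9))/4 = -(6*3 - 2*9/4)/4 = -(18 - 2*9/4)/4 = -(18 - 1*9/2)/4 = -(18 - 9/2)/4 = -¼*27/2 = -27/8 ≈ -3.3750)
w² = (-27/8)² = 729/64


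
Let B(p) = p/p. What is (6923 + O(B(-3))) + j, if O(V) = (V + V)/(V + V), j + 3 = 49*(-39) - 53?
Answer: 4957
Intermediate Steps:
B(p) = 1
j = -1967 (j = -3 + (49*(-39) - 53) = -3 + (-1911 - 53) = -3 - 1964 = -1967)
O(V) = 1 (O(V) = (2*V)/((2*V)) = (2*V)*(1/(2*V)) = 1)
(6923 + O(B(-3))) + j = (6923 + 1) - 1967 = 6924 - 1967 = 4957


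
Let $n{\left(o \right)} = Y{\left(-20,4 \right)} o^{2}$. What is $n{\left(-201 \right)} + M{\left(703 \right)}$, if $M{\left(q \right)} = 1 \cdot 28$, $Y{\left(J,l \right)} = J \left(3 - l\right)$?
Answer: $808048$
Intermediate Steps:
$M{\left(q \right)} = 28$
$n{\left(o \right)} = 20 o^{2}$ ($n{\left(o \right)} = - 20 \left(3 - 4\right) o^{2} = \left(-20\right) \left(-1\right) o^{2} = 20 o^{2}$)
$n{\left(-201 \right)} + M{\left(703 \right)} = 20 \left(-201\right)^{2} + 28 = 20 \cdot 40401 + 28 = 808020 + 28 = 808048$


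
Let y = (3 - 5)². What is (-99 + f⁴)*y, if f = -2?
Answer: -332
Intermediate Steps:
y = 4 (y = (-2)² = 4)
(-99 + f⁴)*y = (-99 + (-2)⁴)*4 = (-99 + 16)*4 = -83*4 = -332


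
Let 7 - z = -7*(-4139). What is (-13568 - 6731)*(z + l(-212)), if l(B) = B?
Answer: 592284222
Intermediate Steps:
z = -28966 (z = 7 - (-7)*(-4139) = 7 - 1*28973 = 7 - 28973 = -28966)
(-13568 - 6731)*(z + l(-212)) = (-13568 - 6731)*(-28966 - 212) = -20299*(-29178) = 592284222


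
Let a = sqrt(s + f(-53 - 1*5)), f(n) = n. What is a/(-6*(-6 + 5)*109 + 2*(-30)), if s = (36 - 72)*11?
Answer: I*sqrt(454)/594 ≈ 0.035871*I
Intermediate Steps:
s = -396 (s = -36*11 = -396)
a = I*sqrt(454) (a = sqrt(-396 + (-53 - 1*5)) = sqrt(-396 + (-53 - 5)) = sqrt(-396 - 58) = sqrt(-454) = I*sqrt(454) ≈ 21.307*I)
a/(-6*(-6 + 5)*109 + 2*(-30)) = (I*sqrt(454))/(-6*(-6 + 5)*109 + 2*(-30)) = (I*sqrt(454))/(-6*(-1)*109 - 60) = (I*sqrt(454))/(6*109 - 60) = (I*sqrt(454))/(654 - 60) = (I*sqrt(454))/594 = (I*sqrt(454))*(1/594) = I*sqrt(454)/594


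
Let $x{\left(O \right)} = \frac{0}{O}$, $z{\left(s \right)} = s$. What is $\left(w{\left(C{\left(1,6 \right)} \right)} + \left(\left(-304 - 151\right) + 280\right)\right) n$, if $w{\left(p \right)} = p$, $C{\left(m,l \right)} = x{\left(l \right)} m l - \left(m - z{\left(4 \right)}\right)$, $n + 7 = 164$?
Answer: $-27004$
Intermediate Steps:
$n = 157$ ($n = -7 + 164 = 157$)
$x{\left(O \right)} = 0$
$C{\left(m,l \right)} = 4 - m$ ($C{\left(m,l \right)} = 0 m l - \left(-4 + m\right) = 0 l - \left(-4 + m\right) = 0 - \left(-4 + m\right) = 4 - m$)
$\left(w{\left(C{\left(1,6 \right)} \right)} + \left(\left(-304 - 151\right) + 280\right)\right) n = \left(\left(4 - 1\right) + \left(\left(-304 - 151\right) + 280\right)\right) 157 = \left(\left(4 - 1\right) + \left(-455 + 280\right)\right) 157 = \left(3 - 175\right) 157 = \left(-172\right) 157 = -27004$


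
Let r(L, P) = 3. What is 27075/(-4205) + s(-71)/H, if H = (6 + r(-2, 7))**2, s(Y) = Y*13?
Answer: -1214858/68121 ≈ -17.834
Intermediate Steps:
s(Y) = 13*Y
H = 81 (H = (6 + 3)**2 = 9**2 = 81)
27075/(-4205) + s(-71)/H = 27075/(-4205) + (13*(-71))/81 = 27075*(-1/4205) - 923*1/81 = -5415/841 - 923/81 = -1214858/68121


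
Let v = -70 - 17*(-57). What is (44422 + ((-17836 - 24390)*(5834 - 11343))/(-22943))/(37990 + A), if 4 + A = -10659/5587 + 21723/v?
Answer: 1975309745432128/2189961659787627 ≈ 0.90198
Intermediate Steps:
v = 899 (v = -70 + 969 = 899)
A = 91693108/5022713 (A = -4 + (-10659/5587 + 21723/899) = -4 + 111783960/5022713 = 91693108/5022713 ≈ 18.256)
(44422 + ((-17836 - 24390)*(5834 - 11343))/(-22943))/(37990 + A) = (44422 + ((-17836 - 24390)*(5834 - 11343))/(-22943))/(37990 + 91693108/5022713) = (44422 - 42226*(-5509)*(-1/22943))/(190904559978/5022713) = (44422 + 232623034*(-1/22943))*(5022713/190904559978) = (44422 - 232623034/22943)*(5022713/190904559978) = (786550912/22943)*(5022713/190904559978) = 1975309745432128/2189961659787627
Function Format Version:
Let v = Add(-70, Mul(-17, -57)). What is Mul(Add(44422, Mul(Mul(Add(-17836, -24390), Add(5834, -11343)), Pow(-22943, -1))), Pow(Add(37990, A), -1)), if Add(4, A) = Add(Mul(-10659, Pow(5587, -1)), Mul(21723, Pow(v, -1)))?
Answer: Rational(1975309745432128, 2189961659787627) ≈ 0.90198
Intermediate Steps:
v = 899 (v = Add(-70, 969) = 899)
A = Rational(91693108, 5022713) (A = Add(-4, Add(Mul(-10659, Pow(5587, -1)), Mul(21723, Pow(899, -1)))) = Add(-4, Add(Mul(-10659, Rational(1, 5587)), Mul(21723, Rational(1, 899)))) = Add(-4, Add(Rational(-10659, 5587), Rational(21723, 899))) = Add(-4, Rational(111783960, 5022713)) = Rational(91693108, 5022713) ≈ 18.256)
Mul(Add(44422, Mul(Mul(Add(-17836, -24390), Add(5834, -11343)), Pow(-22943, -1))), Pow(Add(37990, A), -1)) = Mul(Add(44422, Mul(Mul(Add(-17836, -24390), Add(5834, -11343)), Pow(-22943, -1))), Pow(Add(37990, Rational(91693108, 5022713)), -1)) = Mul(Add(44422, Mul(Mul(-42226, -5509), Rational(-1, 22943))), Pow(Rational(190904559978, 5022713), -1)) = Mul(Add(44422, Mul(232623034, Rational(-1, 22943))), Rational(5022713, 190904559978)) = Mul(Add(44422, Rational(-232623034, 22943)), Rational(5022713, 190904559978)) = Mul(Rational(786550912, 22943), Rational(5022713, 190904559978)) = Rational(1975309745432128, 2189961659787627)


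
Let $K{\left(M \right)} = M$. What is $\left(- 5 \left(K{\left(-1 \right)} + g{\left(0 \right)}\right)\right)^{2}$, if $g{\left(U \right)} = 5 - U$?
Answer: $400$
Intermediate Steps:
$\left(- 5 \left(K{\left(-1 \right)} + g{\left(0 \right)}\right)\right)^{2} = \left(- 5 \left(-1 + \left(5 - 0\right)\right)\right)^{2} = \left(- 5 \left(-1 + \left(5 + 0\right)\right)\right)^{2} = \left(- 5 \left(-1 + 5\right)\right)^{2} = \left(\left(-5\right) 4\right)^{2} = \left(-20\right)^{2} = 400$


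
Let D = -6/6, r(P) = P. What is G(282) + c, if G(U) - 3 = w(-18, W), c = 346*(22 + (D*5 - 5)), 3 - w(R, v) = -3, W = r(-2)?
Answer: 4161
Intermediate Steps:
D = -1 (D = -6*⅙ = -1)
W = -2
w(R, v) = 6 (w(R, v) = 3 - 1*(-3) = 3 + 3 = 6)
c = 4152 (c = 346*(22 + (-1*5 - 5)) = 346*(22 + (-5 - 5)) = 346*(22 - 10) = 346*12 = 4152)
G(U) = 9 (G(U) = 3 + 6 = 9)
G(282) + c = 9 + 4152 = 4161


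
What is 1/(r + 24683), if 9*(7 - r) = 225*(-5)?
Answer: 1/24815 ≈ 4.0298e-5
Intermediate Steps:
r = 132 (r = 7 - 25*(-5) = 7 - 1/9*(-1125) = 7 + 125 = 132)
1/(r + 24683) = 1/(132 + 24683) = 1/24815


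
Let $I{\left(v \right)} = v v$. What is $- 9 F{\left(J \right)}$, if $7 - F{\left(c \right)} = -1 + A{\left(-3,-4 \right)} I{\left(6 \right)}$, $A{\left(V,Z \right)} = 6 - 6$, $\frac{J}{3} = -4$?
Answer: $-72$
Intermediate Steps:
$J = -12$ ($J = 3 \left(-4\right) = -12$)
$I{\left(v \right)} = v^{2}$
$A{\left(V,Z \right)} = 0$ ($A{\left(V,Z \right)} = 6 - 6 = 0$)
$F{\left(c \right)} = 8$ ($F{\left(c \right)} = 7 - \left(-1 + 0 \cdot 6^{2}\right) = 7 - \left(-1 + 0 \cdot 36\right) = 7 - \left(-1 + 0\right) = 7 - -1 = 7 + 1 = 8$)
$- 9 F{\left(J \right)} = \left(-9\right) 8 = -72$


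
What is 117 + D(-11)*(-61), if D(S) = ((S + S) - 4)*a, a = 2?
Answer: 3289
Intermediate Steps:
D(S) = -8 + 4*S (D(S) = ((S + S) - 4)*2 = (2*S - 4)*2 = (-4 + 2*S)*2 = -8 + 4*S)
117 + D(-11)*(-61) = 117 + (-8 + 4*(-11))*(-61) = 117 + (-8 - 44)*(-61) = 117 - 52*(-61) = 117 + 3172 = 3289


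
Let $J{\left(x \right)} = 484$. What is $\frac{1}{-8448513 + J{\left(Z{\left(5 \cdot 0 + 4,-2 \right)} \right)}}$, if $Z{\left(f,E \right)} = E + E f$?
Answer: $- \frac{1}{8448029} \approx -1.1837 \cdot 10^{-7}$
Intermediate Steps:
$\frac{1}{-8448513 + J{\left(Z{\left(5 \cdot 0 + 4,-2 \right)} \right)}} = \frac{1}{-8448513 + 484} = \frac{1}{-8448029} = - \frac{1}{8448029}$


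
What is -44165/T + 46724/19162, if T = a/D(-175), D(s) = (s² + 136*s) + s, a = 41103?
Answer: -2812953103964/393807843 ≈ -7143.0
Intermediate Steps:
D(s) = s² + 137*s
T = 41103/6650 (T = 41103/((-175*(137 - 175))) = 41103/((-175*(-38))) = 41103/6650 ≈ 6.1809)
-44165/T + 46724/19162 = -44165/41103/6650 + 46724/19162 = -44165*6650/41103 + 46724*(1/19162) = -293697250/41103 + 23362/9581 = -2812953103964/393807843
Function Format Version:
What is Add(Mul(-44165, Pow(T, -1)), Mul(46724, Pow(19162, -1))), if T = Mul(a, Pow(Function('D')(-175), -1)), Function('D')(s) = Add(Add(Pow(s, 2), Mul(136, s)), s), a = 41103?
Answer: Rational(-2812953103964, 393807843) ≈ -7143.0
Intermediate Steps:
Function('D')(s) = Add(Pow(s, 2), Mul(137, s))
T = Rational(41103, 6650) (T = Mul(41103, Pow(Mul(-175, Add(137, -175)), -1)) = Mul(41103, Pow(Mul(-175, -38), -1)) = Mul(41103, Pow(6650, -1)) = Mul(41103, Rational(1, 6650)) = Rational(41103, 6650) ≈ 6.1809)
Add(Mul(-44165, Pow(T, -1)), Mul(46724, Pow(19162, -1))) = Add(Mul(-44165, Pow(Rational(41103, 6650), -1)), Mul(46724, Pow(19162, -1))) = Add(Mul(-44165, Rational(6650, 41103)), Mul(46724, Rational(1, 19162))) = Add(Rational(-293697250, 41103), Rational(23362, 9581)) = Rational(-2812953103964, 393807843)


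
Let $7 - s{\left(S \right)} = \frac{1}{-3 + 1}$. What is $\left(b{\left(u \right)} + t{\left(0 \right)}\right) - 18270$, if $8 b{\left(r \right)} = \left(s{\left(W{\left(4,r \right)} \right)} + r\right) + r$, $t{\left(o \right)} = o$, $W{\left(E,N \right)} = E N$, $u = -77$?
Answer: $- \frac{292613}{16} \approx -18288.0$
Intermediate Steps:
$s{\left(S \right)} = \frac{15}{2}$ ($s{\left(S \right)} = 7 - \frac{1}{-3 + 1} = 7 - \frac{1}{-2} = 7 - - \frac{1}{2} = 7 + \frac{1}{2} = \frac{15}{2}$)
$b{\left(r \right)} = \frac{15}{16} + \frac{r}{4}$ ($b{\left(r \right)} = \frac{\left(\frac{15}{2} + r\right) + r}{8} = \frac{\frac{15}{2} + 2 r}{8} = \frac{15}{16} + \frac{r}{4}$)
$\left(b{\left(u \right)} + t{\left(0 \right)}\right) - 18270 = \left(\left(\frac{15}{16} + \frac{1}{4} \left(-77\right)\right) + 0\right) - 18270 = \left(\left(\frac{15}{16} - \frac{77}{4}\right) + 0\right) - 18270 = \left(- \frac{293}{16} + 0\right) - 18270 = - \frac{293}{16} - 18270 = - \frac{292613}{16}$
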